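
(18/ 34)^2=81/ 289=0.28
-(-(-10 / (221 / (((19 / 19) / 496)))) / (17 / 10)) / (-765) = 5 / 71277804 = 0.00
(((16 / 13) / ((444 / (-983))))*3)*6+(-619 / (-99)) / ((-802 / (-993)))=-525834263 / 12730146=-41.31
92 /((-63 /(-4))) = 368 /63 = 5.84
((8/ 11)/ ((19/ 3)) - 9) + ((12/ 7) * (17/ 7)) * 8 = 250095/ 10241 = 24.42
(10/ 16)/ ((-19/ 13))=-65/ 152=-0.43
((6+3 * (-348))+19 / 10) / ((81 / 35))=-72527 / 162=-447.70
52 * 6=312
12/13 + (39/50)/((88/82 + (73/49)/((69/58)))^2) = 72091209390387/67544542106600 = 1.07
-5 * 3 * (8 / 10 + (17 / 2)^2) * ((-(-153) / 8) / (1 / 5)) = -3352995 / 32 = -104781.09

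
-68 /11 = -6.18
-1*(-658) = 658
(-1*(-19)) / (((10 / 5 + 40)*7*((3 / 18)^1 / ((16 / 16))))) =19 / 49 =0.39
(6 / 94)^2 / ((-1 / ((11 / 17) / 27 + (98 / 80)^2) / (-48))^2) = 1253636276281 / 57456090000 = 21.82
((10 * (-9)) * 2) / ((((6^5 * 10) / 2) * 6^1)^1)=-1 / 1296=-0.00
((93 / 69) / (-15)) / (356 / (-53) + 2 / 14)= 11501 / 841455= 0.01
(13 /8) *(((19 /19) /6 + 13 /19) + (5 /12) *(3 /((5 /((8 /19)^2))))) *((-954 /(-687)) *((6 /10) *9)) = 36071217 /3306760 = 10.91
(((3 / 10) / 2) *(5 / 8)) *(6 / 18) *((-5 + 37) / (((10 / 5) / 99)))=99 / 2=49.50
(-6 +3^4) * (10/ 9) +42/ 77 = 2768/ 33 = 83.88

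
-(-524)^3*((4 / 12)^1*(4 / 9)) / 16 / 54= 17984728 / 729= 24670.41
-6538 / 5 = -1307.60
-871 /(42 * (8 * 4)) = -871 /1344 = -0.65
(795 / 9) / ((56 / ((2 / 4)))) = 265 / 336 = 0.79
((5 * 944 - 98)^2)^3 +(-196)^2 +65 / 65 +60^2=9749439460545768065121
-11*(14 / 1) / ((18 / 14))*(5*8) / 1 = -43120 / 9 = -4791.11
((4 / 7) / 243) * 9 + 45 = 8509 / 189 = 45.02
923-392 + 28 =559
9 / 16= 0.56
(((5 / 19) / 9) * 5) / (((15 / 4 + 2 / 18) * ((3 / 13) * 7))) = 1300 / 55461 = 0.02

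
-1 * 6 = -6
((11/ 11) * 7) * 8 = 56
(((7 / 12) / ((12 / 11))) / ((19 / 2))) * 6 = 77 / 228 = 0.34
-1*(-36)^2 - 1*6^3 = -1512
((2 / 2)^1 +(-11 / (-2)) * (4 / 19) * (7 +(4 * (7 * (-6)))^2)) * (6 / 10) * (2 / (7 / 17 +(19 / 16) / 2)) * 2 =4054547328 / 51965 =78024.58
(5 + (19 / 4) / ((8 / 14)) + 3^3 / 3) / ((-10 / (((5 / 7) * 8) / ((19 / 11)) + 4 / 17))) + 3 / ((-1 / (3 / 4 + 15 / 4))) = -16269 / 760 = -21.41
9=9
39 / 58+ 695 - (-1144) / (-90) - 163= 1357099 / 2610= 519.96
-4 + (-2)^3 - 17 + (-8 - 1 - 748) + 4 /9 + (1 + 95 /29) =-781.28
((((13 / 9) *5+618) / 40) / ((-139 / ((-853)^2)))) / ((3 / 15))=-4094255843 / 10008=-409098.31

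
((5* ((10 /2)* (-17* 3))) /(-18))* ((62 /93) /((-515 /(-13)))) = 1.19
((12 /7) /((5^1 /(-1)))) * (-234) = 2808 /35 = 80.23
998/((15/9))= 2994/5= 598.80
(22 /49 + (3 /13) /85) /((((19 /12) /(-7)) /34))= -586968 /8645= -67.90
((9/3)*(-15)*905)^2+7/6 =9951153757/6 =1658525626.17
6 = 6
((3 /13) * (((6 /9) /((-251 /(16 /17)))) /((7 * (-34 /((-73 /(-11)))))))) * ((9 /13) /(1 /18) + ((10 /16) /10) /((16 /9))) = 3035997 /15103200112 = 0.00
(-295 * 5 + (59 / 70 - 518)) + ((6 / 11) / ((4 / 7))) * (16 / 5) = -1531609 / 770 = -1989.10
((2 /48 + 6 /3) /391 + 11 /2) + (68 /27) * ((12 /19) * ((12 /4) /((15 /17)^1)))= 29187257 /2674440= 10.91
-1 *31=-31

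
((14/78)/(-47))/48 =-0.00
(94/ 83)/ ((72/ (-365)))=-17155/ 2988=-5.74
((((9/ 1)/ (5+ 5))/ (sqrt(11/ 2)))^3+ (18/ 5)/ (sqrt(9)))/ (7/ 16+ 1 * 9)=2916 * sqrt(22)/ 2283875+ 96/ 755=0.13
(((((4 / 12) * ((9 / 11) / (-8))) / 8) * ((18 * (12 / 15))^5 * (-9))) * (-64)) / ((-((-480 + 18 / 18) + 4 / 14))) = -3174.73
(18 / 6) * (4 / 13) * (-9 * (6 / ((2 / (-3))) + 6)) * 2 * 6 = 3888 / 13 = 299.08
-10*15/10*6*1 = -90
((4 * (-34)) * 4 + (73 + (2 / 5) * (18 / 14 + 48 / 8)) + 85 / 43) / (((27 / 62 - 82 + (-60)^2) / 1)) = -43492628 / 328305215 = -0.13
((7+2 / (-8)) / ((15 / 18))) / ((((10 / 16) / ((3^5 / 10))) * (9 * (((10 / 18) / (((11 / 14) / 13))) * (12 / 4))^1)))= 72171 / 56875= 1.27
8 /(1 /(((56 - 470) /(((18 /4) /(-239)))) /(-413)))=-175904 /413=-425.92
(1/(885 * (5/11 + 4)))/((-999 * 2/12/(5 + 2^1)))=-22/2062935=-0.00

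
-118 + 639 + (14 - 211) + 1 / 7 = 2269 / 7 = 324.14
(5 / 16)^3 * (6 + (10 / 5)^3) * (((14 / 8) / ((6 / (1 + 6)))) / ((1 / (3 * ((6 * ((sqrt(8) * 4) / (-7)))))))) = -18375 * sqrt(2) / 1024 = -25.38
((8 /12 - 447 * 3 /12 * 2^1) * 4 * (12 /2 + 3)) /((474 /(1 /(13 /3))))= -4011 /1027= -3.91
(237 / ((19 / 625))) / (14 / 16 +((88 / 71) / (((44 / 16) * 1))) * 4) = 28045000 / 9633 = 2911.35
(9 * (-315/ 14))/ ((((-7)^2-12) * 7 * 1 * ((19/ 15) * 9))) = -675/ 9842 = -0.07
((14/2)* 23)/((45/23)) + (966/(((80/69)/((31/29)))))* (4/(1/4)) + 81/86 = 1608637063/112230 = 14333.40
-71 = -71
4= 4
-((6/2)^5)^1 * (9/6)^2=-2187/4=-546.75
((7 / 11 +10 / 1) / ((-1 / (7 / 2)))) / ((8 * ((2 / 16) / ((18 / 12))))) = -2457 / 44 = -55.84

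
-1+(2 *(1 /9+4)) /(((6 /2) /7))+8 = 707 /27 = 26.19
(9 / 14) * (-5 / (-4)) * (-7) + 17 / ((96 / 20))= -25 / 12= -2.08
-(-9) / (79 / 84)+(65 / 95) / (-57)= 817721 / 85557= 9.56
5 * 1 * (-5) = -25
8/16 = 1/2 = 0.50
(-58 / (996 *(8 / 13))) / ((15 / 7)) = -2639 / 59760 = -0.04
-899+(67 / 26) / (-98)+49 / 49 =-898.03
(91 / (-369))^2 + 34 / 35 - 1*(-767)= 3660161354 / 4765635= 768.03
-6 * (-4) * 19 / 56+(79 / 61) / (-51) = 8.12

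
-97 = -97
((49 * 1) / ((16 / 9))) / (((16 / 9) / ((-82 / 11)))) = -162729 / 1408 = -115.57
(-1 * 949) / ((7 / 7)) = -949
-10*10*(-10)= 1000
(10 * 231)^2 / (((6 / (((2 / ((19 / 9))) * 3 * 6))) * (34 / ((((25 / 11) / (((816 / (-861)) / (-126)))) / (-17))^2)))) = 60822920841046875 / 431636528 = 140912357.73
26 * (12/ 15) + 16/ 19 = 2056/ 95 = 21.64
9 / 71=0.13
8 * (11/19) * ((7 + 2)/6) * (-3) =-396/19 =-20.84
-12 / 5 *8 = -96 / 5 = -19.20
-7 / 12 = -0.58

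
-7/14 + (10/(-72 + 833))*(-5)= -861/1522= -0.57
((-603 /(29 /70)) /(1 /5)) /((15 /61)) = -858270 /29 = -29595.52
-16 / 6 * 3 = -8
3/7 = 0.43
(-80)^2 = 6400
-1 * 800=-800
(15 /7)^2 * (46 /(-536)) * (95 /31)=-491625 /407092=-1.21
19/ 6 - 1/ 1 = 13/ 6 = 2.17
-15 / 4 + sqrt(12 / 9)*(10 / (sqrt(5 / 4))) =6.58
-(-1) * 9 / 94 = 9 / 94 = 0.10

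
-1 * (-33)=33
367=367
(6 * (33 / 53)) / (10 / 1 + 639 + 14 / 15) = 2970 / 516697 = 0.01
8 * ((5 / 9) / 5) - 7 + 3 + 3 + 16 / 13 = 131 / 117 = 1.12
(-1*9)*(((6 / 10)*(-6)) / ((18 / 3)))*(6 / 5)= 162 / 25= 6.48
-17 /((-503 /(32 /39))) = 544 /19617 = 0.03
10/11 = 0.91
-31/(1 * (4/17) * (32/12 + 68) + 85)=-1581/5183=-0.31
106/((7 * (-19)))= -106/133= -0.80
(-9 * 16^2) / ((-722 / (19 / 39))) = 384 / 247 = 1.55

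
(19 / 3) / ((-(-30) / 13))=247 / 90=2.74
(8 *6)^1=48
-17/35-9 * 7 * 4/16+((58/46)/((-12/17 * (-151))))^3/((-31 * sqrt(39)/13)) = -2273/140-119823157 * sqrt(39)/6731952401631168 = -16.24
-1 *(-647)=647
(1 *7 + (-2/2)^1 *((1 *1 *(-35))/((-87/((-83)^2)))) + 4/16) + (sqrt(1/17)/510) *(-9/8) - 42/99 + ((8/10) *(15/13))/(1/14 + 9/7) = -2613340853/945516 - 3 *sqrt(17)/23120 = -2763.93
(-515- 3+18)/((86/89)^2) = -535.49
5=5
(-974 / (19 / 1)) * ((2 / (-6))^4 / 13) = -974 / 20007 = -0.05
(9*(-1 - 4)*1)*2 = -90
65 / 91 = 5 / 7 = 0.71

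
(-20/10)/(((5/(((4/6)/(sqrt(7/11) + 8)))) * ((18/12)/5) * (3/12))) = -2816/6273 + 32 * sqrt(77)/6273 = -0.40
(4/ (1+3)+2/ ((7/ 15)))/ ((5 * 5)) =37/ 175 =0.21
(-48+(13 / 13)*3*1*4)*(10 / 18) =-20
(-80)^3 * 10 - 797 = -5120797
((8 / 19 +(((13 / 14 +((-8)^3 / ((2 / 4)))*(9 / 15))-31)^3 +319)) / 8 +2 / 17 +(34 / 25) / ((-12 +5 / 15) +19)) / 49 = -326211908289510561 / 477722168000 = -682848.59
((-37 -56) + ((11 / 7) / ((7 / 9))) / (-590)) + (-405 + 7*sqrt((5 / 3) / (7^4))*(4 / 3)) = -14397279 / 28910 + 4*sqrt(15) / 63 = -497.76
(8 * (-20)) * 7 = -1120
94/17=5.53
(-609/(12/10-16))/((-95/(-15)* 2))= 9135/2812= 3.25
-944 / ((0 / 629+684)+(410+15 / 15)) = -944 / 1095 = -0.86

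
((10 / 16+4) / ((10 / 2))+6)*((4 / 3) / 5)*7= 1939 / 150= 12.93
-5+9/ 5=-16/ 5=-3.20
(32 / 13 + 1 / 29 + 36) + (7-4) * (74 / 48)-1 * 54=-10.88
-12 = -12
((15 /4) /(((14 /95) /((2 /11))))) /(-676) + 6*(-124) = -154908177 /208208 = -744.01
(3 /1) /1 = 3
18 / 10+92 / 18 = 311 / 45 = 6.91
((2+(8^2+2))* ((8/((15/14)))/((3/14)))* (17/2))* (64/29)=58003456/1305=44447.09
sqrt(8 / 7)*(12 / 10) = 12*sqrt(14) / 35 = 1.28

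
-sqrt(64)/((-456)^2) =-1/25992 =-0.00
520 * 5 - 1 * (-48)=2648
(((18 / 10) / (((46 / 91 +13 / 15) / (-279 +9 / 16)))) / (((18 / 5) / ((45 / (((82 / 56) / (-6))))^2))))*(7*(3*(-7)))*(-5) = -7982911442756250 / 3148513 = -2535454496.38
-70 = -70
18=18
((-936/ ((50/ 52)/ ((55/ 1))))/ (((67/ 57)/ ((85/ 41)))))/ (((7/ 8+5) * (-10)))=1037589696/ 645545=1607.31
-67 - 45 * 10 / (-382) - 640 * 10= -1234972 / 191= -6465.82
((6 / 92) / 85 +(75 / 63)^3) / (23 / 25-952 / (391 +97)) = -18642067565 / 11384584344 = -1.64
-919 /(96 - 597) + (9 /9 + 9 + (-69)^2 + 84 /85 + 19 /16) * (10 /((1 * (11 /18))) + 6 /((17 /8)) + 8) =4133669475169 /31853580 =129770.95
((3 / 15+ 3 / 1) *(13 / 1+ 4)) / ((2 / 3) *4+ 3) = 48 / 5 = 9.60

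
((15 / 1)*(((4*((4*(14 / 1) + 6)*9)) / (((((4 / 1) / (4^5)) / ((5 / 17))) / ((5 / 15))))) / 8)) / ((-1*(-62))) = 28800 / 17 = 1694.12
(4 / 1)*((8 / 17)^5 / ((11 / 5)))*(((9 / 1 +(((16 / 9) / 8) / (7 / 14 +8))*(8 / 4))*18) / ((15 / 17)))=363069440 / 46855281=7.75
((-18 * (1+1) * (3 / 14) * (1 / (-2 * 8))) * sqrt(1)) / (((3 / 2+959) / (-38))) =-0.02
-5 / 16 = -0.31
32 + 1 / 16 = 513 / 16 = 32.06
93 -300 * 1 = -207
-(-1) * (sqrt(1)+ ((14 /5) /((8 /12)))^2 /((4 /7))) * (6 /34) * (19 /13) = 181659 /22100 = 8.22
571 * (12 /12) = 571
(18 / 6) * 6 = 18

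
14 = 14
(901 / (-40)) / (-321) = 901 / 12840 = 0.07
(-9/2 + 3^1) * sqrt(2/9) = -sqrt(2)/2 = -0.71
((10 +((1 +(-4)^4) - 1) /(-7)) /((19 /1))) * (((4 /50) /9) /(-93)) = 4 /29925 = 0.00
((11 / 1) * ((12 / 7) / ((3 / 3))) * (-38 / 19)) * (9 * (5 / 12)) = -990 / 7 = -141.43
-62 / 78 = -31 / 39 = -0.79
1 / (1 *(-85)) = -1 / 85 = -0.01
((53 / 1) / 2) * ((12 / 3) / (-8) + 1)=53 / 4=13.25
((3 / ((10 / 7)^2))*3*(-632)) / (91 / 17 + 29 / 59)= -11647839 / 24425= -476.88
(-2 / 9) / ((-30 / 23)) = 23 / 135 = 0.17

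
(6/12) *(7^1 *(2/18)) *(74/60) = 259/540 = 0.48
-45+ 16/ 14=-307/ 7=-43.86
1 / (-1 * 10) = -1 / 10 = -0.10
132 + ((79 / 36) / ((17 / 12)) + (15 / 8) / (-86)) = 133.53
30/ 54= 5/ 9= 0.56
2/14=1/7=0.14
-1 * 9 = -9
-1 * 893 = -893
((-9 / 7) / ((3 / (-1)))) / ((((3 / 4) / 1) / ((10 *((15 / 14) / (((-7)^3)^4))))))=300 / 678223072849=0.00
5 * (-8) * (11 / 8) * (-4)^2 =-880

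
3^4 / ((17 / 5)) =405 / 17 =23.82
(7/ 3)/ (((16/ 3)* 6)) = 0.07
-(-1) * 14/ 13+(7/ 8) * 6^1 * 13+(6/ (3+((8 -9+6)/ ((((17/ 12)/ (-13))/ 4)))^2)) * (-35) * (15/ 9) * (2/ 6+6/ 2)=105234314605/ 1518701652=69.29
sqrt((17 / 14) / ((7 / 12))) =sqrt(102) / 7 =1.44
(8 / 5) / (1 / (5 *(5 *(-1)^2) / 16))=5 / 2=2.50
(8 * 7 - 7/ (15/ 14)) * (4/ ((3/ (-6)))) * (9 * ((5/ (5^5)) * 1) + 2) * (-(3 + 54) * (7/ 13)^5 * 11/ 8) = 3281452496014/ 1160290625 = 2828.13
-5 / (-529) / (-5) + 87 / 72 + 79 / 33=167605 / 46552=3.60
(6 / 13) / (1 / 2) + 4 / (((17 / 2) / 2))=412 / 221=1.86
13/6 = 2.17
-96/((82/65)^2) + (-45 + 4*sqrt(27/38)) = -177045/1681 + 6*sqrt(114)/19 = -101.95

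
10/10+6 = 7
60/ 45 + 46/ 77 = 1.93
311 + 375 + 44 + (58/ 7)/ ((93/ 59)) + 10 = 485162/ 651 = 745.26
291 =291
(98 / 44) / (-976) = -49 / 21472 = -0.00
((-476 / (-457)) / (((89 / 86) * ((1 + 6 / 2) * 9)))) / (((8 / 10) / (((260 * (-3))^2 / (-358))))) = -432386500 / 7280467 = -59.39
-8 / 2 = -4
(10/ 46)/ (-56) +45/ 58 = 28835/ 37352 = 0.77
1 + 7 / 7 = 2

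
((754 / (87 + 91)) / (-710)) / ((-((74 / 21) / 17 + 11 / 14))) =134589 / 22400855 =0.01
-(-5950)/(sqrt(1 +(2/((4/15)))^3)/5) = 3500 * sqrt(6766)/199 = 1446.71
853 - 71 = 782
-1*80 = -80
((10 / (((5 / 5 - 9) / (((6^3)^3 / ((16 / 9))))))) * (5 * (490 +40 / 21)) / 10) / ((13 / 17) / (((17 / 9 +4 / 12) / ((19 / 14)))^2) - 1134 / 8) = 28676410560000 / 2327707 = 12319596.31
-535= -535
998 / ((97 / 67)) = 66866 / 97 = 689.34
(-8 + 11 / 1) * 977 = 2931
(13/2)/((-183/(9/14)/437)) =-17043/1708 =-9.98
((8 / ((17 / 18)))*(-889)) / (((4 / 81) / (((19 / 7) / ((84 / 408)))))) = -14072616 / 7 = -2010373.71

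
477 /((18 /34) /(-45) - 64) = -40545 /5441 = -7.45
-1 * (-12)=12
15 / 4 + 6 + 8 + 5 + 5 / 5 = 23.75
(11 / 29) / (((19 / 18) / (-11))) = -3.95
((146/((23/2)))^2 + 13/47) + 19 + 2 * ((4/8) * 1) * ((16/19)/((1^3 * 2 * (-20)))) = 426185064/2361985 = 180.44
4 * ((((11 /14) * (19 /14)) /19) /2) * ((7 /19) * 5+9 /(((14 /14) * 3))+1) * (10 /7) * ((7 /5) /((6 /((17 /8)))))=6919 /14896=0.46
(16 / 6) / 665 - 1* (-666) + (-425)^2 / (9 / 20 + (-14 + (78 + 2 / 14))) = 62463797654 / 18040785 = 3462.37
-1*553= -553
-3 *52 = -156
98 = 98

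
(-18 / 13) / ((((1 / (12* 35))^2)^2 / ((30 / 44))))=-4200789600000 / 143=-29376151048.95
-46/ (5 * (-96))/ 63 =23/ 15120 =0.00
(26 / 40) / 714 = 13 / 14280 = 0.00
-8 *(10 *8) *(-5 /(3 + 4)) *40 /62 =64000 /217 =294.93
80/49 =1.63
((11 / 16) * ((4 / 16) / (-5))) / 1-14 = -4491 / 320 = -14.03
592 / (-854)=-296 / 427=-0.69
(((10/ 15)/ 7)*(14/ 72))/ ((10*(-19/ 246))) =-41/ 1710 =-0.02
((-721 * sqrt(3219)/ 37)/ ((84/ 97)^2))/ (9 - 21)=969127 * sqrt(3219)/ 447552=122.86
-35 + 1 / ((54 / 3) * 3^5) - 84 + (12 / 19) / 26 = -128538491 / 1080378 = -118.98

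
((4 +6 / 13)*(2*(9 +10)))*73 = 160892 / 13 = 12376.31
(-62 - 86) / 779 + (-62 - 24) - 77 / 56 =-545705 / 6232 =-87.56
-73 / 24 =-3.04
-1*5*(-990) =4950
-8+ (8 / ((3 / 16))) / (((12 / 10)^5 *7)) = -28324 / 5103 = -5.55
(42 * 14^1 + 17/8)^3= 105220897361/512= 205509565.16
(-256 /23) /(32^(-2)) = -11397.57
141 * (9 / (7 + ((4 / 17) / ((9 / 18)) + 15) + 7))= 7191 / 167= 43.06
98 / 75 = 1.31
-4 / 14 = -2 / 7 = -0.29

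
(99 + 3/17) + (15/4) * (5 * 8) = 4236/17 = 249.18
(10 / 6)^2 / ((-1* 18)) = -25 / 162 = -0.15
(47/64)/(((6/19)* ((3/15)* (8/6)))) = 4465/512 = 8.72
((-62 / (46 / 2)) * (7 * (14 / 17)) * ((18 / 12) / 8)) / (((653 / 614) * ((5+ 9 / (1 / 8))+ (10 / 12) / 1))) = -4196997 / 119235841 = -0.04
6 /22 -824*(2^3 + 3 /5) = -389737 /55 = -7086.13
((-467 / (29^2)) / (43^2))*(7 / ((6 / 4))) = -0.00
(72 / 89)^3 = 0.53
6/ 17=0.35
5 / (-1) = -5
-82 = -82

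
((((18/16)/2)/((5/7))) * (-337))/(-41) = 21231/3280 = 6.47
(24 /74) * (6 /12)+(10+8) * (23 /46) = 9.16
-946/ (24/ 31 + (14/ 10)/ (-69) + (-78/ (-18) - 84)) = 1686245/ 140662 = 11.99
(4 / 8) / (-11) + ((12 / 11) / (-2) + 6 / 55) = -0.48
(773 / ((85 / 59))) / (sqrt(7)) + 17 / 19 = 17 / 19 + 45607* sqrt(7) / 595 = 203.69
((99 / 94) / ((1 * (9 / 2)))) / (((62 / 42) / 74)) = 17094 / 1457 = 11.73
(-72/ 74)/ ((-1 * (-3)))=-0.32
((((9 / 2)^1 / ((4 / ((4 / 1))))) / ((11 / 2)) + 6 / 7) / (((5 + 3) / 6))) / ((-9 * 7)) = -43 / 2156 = -0.02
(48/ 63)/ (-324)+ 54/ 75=30518/ 42525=0.72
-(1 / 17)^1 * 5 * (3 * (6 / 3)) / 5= -6 / 17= -0.35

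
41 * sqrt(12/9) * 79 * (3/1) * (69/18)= 74497 * sqrt(3)/3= 43010.86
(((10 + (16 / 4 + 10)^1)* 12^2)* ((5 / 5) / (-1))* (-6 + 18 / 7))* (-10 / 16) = -7405.71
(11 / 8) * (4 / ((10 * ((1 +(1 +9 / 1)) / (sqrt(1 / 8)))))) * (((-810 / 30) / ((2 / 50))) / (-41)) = 135 * sqrt(2) / 656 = 0.29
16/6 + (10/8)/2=79/24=3.29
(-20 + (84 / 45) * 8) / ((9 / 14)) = -1064 / 135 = -7.88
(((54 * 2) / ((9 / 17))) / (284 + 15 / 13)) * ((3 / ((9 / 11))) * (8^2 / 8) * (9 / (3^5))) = 7072 / 9099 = 0.78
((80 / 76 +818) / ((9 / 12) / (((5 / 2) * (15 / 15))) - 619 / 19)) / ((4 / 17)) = -661385 / 6133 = -107.84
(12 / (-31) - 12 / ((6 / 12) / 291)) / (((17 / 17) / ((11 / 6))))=-396946 / 31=-12804.71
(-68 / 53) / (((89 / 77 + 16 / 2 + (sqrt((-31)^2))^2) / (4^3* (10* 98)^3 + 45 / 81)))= -34616766289490 / 434547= -79661731.16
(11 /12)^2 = 0.84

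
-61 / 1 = -61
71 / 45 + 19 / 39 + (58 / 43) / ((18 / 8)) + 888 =890.66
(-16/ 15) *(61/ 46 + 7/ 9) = -6968/ 3105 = -2.24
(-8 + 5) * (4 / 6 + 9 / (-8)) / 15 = 11 / 120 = 0.09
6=6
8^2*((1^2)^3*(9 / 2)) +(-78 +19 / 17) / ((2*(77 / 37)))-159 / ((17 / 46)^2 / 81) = -4184806831 / 44506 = -94027.93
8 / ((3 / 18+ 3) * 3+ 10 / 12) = 24 / 31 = 0.77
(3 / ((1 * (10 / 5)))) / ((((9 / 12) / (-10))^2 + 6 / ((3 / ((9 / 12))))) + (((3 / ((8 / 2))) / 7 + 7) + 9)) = 16800 / 197263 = 0.09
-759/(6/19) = -4807/2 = -2403.50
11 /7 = 1.57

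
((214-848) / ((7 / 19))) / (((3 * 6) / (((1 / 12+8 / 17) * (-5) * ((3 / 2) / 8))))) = 3402995 / 68544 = 49.65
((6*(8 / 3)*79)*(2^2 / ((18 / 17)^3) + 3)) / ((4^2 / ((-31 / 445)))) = -22743863 / 648810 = -35.05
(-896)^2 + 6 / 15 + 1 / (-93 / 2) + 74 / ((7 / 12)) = 802943.24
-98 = -98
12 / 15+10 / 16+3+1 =217 / 40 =5.42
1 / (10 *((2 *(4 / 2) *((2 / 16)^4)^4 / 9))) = 316659348799488 / 5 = 63331869759897.60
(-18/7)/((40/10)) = -9/14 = -0.64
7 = 7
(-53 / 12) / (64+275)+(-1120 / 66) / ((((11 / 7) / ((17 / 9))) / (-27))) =271085107 / 492228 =550.73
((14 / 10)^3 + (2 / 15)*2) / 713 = 1129 / 267375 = 0.00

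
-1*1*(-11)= 11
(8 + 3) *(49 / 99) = 49 / 9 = 5.44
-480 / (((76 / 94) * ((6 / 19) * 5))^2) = -4418 / 15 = -294.53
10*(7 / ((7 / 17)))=170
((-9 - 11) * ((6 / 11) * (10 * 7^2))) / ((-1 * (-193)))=-58800 / 2123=-27.70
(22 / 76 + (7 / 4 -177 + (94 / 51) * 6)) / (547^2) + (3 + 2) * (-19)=-36725124421 / 386578028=-95.00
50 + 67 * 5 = 385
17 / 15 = 1.13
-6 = -6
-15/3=-5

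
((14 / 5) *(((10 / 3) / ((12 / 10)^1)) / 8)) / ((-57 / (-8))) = 70 / 513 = 0.14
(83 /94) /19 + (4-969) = -964.95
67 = 67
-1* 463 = -463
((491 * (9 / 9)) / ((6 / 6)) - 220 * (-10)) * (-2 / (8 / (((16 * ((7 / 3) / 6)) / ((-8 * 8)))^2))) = -14651 / 2304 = -6.36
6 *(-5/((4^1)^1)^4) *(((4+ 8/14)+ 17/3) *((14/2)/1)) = -1075/128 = -8.40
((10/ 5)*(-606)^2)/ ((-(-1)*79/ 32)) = 23503104/ 79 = 297507.65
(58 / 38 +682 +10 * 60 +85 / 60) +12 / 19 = 293111 / 228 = 1285.57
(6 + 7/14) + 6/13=181/26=6.96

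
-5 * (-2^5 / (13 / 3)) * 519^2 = 9945636.92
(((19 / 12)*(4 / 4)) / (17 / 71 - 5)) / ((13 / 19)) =-0.49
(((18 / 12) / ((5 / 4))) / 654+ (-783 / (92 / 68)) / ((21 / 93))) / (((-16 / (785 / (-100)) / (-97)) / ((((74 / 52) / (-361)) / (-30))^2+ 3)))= 1958265131836816245299 / 5351587555860000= 365922.28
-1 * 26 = -26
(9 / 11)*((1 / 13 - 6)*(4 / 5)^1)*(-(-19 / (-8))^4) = 8210223 / 66560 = 123.35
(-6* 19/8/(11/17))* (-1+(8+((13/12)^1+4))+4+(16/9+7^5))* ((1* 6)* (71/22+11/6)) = -32671793995/2904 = -11250617.77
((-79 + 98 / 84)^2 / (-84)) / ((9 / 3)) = -218089 / 9072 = -24.04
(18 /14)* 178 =1602 /7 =228.86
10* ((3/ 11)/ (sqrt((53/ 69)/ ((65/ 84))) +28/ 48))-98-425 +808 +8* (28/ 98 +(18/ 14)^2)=8640* sqrt(554645)/ 1544851 +3223332625/ 10813957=302.24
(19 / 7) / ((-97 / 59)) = -1121 / 679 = -1.65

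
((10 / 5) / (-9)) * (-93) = 62 / 3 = 20.67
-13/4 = -3.25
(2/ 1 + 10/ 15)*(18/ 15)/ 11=16/ 55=0.29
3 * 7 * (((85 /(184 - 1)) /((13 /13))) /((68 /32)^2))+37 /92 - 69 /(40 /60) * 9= -88624377 /95404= -928.94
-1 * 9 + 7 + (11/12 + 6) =59/12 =4.92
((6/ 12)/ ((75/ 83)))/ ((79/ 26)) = 1079/ 5925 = 0.18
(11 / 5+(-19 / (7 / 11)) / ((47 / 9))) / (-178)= 2893 / 146405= 0.02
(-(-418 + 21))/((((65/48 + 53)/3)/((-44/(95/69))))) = -173562048/247855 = -700.26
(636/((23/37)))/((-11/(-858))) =1835496/23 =79804.17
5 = 5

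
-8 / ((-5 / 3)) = 24 / 5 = 4.80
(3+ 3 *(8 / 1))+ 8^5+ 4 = 32799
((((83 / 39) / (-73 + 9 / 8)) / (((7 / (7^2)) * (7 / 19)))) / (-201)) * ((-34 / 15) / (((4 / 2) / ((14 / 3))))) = -3002608 / 202834125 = -0.01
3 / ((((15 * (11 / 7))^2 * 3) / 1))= 0.00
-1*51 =-51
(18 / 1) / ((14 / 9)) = 81 / 7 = 11.57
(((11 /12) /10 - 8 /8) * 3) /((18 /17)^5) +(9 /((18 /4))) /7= -932185451 /529079040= -1.76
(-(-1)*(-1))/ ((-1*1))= 1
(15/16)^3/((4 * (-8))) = -3375/131072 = -0.03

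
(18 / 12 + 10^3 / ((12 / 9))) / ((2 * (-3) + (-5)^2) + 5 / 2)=1503 / 43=34.95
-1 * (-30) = 30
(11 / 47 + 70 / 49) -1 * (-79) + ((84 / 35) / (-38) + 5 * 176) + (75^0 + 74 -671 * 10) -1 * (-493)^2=-7773849884 / 31255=-248723.40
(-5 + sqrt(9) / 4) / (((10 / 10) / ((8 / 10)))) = -17 / 5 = -3.40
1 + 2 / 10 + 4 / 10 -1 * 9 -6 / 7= -289 / 35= -8.26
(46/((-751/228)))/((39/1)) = -3496/9763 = -0.36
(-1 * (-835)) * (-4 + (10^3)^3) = 834999996660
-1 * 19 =-19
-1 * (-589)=589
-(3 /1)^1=-3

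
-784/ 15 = -52.27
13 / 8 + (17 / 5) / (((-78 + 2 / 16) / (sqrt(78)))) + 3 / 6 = 1.74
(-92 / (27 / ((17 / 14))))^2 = 611524 / 35721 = 17.12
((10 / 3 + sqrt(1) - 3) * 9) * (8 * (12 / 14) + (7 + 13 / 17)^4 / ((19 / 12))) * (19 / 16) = 19183662252 / 584647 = 32812.38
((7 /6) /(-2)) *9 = -21 /4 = -5.25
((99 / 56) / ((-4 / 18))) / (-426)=297 / 15904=0.02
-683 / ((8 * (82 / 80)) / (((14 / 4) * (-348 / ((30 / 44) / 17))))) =103709452 / 41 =2529498.83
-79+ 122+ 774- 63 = 754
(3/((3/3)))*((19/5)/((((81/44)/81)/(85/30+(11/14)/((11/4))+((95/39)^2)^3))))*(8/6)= 141803.34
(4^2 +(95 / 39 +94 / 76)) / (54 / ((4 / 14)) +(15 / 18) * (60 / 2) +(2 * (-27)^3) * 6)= -29155 / 349725324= -0.00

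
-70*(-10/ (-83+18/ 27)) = -2100/ 247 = -8.50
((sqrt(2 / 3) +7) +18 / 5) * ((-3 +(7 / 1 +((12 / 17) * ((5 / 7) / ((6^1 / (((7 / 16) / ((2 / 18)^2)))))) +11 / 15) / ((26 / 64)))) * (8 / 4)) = 87088 * sqrt(6) / 9945 +4615664 / 16575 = 299.92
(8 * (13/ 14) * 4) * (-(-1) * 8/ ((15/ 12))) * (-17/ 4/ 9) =-28288/ 315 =-89.80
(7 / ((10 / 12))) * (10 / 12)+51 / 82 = 625 / 82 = 7.62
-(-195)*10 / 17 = 1950 / 17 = 114.71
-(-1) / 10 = 1 / 10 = 0.10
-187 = -187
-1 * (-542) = 542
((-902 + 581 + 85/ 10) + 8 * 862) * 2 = 13167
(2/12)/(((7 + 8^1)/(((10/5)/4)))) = 1/180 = 0.01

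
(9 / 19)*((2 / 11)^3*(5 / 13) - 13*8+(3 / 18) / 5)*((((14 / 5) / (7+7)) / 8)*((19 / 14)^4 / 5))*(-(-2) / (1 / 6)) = -475918292781 / 47479432000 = -10.02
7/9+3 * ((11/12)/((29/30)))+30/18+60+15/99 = 65.44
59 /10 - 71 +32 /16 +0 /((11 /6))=-631 /10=-63.10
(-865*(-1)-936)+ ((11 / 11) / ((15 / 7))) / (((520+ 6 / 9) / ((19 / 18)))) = -9981047 / 140580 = -71.00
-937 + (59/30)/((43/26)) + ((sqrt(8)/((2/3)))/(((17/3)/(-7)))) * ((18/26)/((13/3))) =-936.65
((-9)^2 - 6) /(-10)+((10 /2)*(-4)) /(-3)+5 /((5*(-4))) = -13 /12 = -1.08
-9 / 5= -1.80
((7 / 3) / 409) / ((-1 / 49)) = -343 / 1227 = -0.28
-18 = -18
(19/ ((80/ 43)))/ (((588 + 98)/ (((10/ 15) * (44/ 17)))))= 8987/ 349860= 0.03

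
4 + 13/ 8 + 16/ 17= 6.57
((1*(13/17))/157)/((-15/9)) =-39/13345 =-0.00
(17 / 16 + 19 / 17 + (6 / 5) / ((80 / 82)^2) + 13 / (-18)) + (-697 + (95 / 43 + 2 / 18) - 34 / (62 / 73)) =-597157099943 / 815796000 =-731.99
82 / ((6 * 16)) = 41 / 48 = 0.85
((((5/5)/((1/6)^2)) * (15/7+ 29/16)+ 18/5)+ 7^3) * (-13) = -889967/140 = -6356.91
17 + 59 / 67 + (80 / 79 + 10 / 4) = 226469 / 10586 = 21.39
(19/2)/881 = 19/1762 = 0.01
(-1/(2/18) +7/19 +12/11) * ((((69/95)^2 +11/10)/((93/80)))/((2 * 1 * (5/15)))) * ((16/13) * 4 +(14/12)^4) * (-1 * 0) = 0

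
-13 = -13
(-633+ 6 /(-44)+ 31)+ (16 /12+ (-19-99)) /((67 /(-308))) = -291047 /4422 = -65.82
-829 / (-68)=12.19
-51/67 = -0.76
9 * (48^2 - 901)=12627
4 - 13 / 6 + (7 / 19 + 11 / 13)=4517 / 1482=3.05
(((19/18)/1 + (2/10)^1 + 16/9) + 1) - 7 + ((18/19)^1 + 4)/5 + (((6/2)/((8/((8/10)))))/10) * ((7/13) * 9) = -135737/74100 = -1.83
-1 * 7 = -7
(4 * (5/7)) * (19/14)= 190/49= 3.88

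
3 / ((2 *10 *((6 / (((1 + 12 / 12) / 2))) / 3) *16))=3 / 640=0.00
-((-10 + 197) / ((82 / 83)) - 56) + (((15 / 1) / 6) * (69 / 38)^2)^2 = -22343103663 / 341962304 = -65.34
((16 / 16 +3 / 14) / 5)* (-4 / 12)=-0.08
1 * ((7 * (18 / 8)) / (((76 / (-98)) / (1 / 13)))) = -3087 / 1976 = -1.56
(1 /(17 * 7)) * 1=1 /119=0.01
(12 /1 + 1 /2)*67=1675 /2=837.50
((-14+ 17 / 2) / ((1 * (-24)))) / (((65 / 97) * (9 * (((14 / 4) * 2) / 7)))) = 1067 / 28080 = 0.04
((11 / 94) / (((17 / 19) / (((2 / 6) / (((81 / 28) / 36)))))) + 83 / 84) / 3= 924565 / 1812132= 0.51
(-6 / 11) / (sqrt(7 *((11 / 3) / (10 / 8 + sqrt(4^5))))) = -3 *sqrt(627) / 121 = -0.62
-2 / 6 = -1 / 3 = -0.33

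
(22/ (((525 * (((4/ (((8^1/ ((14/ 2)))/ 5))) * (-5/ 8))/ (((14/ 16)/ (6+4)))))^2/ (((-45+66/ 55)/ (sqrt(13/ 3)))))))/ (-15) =1606 * sqrt(39)/ 1399658203125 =0.00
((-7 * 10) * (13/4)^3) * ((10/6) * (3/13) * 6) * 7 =-621075/16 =-38817.19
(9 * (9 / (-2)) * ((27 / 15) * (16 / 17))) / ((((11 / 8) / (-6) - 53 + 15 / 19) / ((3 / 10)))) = 7978176 / 20325625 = 0.39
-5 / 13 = -0.38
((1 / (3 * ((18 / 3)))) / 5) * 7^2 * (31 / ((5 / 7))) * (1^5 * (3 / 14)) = 1519 / 300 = 5.06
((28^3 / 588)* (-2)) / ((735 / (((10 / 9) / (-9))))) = 64 / 5103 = 0.01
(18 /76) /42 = 3 /532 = 0.01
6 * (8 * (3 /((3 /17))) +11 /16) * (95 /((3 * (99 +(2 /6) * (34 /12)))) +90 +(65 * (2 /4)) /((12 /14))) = 105167.51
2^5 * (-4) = -128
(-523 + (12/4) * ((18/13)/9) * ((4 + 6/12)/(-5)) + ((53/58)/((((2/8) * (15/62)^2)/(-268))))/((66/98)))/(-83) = 71025781654/232335675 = 305.70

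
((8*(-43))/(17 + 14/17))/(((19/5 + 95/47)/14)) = -46.42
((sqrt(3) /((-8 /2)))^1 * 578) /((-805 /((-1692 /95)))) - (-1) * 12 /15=4 /5 - 244494 * sqrt(3) /76475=-4.74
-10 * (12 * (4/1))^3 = -1105920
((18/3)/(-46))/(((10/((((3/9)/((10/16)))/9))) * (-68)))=1/87975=0.00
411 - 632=-221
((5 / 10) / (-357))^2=1 / 509796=0.00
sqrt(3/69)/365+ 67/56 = sqrt(23)/8395+ 67/56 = 1.20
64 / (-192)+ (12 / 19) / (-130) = -1253 / 3705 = -0.34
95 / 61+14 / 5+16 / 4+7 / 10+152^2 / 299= 3149083 / 36478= 86.33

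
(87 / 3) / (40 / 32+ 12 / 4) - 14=-122 / 17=-7.18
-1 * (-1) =1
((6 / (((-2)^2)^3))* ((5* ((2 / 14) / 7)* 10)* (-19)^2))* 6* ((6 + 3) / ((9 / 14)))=81225 / 28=2900.89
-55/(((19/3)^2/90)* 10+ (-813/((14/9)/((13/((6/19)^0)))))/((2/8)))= 0.00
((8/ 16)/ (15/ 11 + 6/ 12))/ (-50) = -11/ 2050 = -0.01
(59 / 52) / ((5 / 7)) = 413 / 260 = 1.59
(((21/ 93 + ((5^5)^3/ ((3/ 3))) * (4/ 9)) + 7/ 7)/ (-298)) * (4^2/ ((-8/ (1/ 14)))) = 6502093.99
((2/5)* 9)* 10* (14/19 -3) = -1548/19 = -81.47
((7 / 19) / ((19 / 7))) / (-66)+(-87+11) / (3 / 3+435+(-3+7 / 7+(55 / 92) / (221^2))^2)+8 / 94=-7373003271599896943 / 82216882023220947390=-0.09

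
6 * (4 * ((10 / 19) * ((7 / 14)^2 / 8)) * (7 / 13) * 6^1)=315 / 247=1.28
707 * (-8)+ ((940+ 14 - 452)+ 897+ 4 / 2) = -4255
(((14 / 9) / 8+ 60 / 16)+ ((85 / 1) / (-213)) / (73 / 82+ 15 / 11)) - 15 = -29184277 / 2598174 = -11.23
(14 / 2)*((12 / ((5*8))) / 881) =21 / 8810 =0.00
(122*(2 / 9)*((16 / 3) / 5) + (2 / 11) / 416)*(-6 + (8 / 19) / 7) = -705666473 / 4108104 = -171.77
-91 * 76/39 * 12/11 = -2128/11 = -193.45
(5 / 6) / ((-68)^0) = 5 / 6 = 0.83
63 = 63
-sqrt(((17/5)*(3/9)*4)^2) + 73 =1027/15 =68.47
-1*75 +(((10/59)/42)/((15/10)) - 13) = -88.00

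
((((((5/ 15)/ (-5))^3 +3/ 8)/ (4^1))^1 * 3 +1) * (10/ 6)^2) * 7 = 322819/ 12960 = 24.91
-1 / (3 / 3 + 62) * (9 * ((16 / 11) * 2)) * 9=-288 / 77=-3.74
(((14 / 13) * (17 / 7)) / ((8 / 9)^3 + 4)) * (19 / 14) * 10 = 1177335 / 155974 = 7.55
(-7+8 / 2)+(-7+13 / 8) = -67 / 8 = -8.38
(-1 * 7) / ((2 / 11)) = -38.50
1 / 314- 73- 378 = -141613 / 314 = -451.00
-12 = -12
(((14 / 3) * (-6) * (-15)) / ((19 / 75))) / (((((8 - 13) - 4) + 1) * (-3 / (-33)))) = -86625 / 38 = -2279.61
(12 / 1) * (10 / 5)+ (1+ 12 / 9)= 79 / 3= 26.33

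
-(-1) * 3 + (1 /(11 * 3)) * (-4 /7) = 689 /231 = 2.98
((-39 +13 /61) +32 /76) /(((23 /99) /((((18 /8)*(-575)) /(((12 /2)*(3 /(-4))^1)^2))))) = 10550.60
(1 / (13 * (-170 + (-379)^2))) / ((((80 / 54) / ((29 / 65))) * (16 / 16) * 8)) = 783 / 38794558400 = 0.00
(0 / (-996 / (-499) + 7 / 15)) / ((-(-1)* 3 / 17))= 0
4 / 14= 2 / 7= 0.29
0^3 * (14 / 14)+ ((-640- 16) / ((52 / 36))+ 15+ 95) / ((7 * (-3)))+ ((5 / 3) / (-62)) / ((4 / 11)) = 16.31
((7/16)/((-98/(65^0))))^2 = 1/50176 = 0.00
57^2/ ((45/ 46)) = 16606/ 5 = 3321.20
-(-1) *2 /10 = 1 /5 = 0.20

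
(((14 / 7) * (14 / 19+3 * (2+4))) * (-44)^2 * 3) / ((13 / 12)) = 49623552 / 247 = 200905.07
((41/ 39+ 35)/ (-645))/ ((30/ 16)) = -11248/ 377325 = -0.03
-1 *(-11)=11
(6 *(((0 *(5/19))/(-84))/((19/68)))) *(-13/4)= 0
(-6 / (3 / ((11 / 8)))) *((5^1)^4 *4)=-6875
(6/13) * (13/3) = 2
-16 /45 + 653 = 29369 /45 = 652.64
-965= -965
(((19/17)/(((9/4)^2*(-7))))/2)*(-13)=1976/9639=0.21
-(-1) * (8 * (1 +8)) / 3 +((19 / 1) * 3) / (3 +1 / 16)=2088 / 49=42.61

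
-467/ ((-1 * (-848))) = -467/ 848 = -0.55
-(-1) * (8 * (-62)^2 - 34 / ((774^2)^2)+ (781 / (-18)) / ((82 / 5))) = 226231828063944629 / 7357287102408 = 30749.35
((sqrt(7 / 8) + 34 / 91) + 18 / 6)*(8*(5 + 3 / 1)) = 275.78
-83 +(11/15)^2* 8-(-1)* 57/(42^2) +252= 7644053/44100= 173.33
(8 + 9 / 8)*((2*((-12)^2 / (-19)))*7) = -18396 / 19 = -968.21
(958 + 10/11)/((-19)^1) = -10548/209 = -50.47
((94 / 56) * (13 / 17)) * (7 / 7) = 611 / 476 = 1.28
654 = 654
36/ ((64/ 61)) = 549/ 16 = 34.31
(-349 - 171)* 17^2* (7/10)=-105196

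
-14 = -14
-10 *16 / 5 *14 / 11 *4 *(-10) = 17920 / 11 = 1629.09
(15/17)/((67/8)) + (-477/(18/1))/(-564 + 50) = 183727/1170892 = 0.16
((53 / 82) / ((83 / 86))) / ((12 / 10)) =11395 / 20418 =0.56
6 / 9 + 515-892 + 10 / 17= -19163 / 51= -375.75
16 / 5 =3.20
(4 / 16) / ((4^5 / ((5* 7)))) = 35 / 4096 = 0.01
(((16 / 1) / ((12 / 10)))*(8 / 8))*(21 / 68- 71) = -48070 / 51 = -942.55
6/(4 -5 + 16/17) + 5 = -97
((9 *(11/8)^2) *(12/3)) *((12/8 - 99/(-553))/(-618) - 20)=-1361.43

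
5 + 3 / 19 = 98 / 19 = 5.16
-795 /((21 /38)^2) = -382660 /147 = -2603.13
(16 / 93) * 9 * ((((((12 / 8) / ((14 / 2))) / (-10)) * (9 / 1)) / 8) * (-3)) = 243 / 2170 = 0.11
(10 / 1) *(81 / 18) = 45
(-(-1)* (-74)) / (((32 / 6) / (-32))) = 444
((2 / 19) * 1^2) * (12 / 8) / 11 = 3 / 209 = 0.01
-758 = -758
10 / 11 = 0.91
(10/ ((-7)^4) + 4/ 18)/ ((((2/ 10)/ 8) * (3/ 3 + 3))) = 48920/ 21609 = 2.26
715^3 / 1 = 365525875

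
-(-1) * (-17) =-17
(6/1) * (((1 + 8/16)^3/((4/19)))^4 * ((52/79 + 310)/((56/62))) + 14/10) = 56455252765161513/414187520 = 136303606.55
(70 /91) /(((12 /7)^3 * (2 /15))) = 8575 /7488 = 1.15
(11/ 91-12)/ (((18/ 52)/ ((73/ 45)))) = -157826/ 2835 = -55.67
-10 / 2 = -5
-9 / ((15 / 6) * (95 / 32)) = -576 / 475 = -1.21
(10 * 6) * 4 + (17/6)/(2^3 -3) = 7217/30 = 240.57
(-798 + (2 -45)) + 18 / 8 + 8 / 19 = -63713 / 76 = -838.33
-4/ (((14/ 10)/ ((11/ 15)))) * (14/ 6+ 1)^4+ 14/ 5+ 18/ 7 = -2154316/ 8505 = -253.30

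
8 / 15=0.53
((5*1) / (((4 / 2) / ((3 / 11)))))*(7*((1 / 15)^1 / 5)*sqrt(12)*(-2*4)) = -56*sqrt(3) / 55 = -1.76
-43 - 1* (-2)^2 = -47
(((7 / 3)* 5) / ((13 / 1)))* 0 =0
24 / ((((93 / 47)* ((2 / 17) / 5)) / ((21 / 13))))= 335580 / 403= 832.70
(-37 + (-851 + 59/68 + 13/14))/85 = -421833/40460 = -10.43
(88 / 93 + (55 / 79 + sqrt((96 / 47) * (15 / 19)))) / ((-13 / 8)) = -96536 / 95511 -96 * sqrt(8930) / 11609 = -1.79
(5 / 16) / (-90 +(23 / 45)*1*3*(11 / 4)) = -75 / 20588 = -0.00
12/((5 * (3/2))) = 8/5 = 1.60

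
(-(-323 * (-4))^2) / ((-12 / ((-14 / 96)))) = -730303 / 36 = -20286.19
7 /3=2.33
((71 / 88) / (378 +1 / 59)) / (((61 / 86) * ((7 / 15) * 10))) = 540381 / 838057528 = 0.00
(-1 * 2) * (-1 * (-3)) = -6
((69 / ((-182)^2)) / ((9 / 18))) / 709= 0.00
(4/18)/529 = 2/4761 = 0.00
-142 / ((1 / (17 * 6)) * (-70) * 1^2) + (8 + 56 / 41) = 310362 / 1435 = 216.28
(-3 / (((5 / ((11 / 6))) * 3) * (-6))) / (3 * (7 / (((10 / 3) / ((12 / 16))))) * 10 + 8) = 11 / 9945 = 0.00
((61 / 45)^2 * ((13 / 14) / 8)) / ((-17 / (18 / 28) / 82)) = -1983293 / 2998800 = -0.66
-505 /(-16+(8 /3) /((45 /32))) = 68175 /1904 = 35.81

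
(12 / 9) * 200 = 800 / 3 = 266.67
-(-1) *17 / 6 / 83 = 17 / 498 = 0.03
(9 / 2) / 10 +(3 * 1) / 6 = 19 / 20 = 0.95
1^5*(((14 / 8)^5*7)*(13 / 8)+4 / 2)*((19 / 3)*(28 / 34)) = 205594193 / 208896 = 984.19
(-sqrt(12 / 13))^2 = 0.92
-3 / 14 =-0.21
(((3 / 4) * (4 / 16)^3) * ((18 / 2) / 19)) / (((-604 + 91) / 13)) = -13 / 92416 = -0.00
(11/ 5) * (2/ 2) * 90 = 198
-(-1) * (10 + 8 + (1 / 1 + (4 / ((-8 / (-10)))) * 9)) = 64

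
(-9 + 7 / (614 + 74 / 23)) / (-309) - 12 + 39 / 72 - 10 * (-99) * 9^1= 11152614323 / 1253304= 8898.57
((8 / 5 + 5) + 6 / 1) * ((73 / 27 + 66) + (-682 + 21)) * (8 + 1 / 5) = -4589704 / 75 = -61196.05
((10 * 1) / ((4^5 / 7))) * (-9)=-315 / 512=-0.62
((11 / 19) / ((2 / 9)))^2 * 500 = 1225125 / 361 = 3393.70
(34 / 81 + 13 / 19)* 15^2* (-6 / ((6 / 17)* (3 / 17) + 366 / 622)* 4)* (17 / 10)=-10383900628 / 666729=-15574.39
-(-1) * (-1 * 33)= -33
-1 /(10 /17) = -17 /10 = -1.70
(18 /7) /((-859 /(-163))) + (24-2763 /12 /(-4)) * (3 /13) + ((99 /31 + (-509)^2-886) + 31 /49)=70081116928663 /271402768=258218.14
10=10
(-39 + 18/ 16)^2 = 91809/ 64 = 1434.52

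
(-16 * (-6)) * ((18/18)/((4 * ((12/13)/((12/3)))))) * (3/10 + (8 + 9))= 8996/5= 1799.20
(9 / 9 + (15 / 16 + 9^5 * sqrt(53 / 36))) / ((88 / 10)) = 155 / 704 + 98415 * sqrt(53) / 88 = 8141.95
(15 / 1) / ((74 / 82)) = 615 / 37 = 16.62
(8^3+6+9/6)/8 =1039/16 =64.94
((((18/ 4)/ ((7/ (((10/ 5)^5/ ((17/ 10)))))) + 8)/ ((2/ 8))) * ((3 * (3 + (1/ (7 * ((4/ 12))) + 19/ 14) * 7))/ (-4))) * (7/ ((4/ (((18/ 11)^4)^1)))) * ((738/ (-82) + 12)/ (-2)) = 4378601448/ 248897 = 17592.02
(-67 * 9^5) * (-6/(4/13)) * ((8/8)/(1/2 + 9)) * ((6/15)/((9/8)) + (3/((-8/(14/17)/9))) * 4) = -141145671069/1615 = -87396700.35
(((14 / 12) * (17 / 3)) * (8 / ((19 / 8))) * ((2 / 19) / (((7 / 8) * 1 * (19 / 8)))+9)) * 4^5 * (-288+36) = -356731977728 / 6859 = -52009327.56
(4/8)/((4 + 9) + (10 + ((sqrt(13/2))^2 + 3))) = 1/65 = 0.02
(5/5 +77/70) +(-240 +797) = 5591/10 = 559.10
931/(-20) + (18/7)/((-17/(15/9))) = -111389/2380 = -46.80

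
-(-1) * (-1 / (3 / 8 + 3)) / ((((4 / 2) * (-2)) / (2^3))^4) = -128 / 27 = -4.74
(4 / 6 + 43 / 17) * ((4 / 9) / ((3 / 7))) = 4564 / 1377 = 3.31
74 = 74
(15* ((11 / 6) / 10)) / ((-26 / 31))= -3.28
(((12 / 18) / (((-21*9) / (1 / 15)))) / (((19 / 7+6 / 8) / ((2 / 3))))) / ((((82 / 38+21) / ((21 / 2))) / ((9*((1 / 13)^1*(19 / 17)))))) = -0.00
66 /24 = 11 /4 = 2.75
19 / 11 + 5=74 / 11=6.73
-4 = -4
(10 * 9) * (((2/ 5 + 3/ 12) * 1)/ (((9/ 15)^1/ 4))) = 390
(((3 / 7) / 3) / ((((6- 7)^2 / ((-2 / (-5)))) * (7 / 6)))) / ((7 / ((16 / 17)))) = 192 / 29155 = 0.01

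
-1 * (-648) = 648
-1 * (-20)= 20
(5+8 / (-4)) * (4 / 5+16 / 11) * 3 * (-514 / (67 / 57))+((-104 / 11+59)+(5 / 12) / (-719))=-280530750029 / 31794180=-8823.34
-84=-84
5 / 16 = 0.31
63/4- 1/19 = 1193/76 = 15.70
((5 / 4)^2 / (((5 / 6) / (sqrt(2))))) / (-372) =-5 * sqrt(2) / 992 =-0.01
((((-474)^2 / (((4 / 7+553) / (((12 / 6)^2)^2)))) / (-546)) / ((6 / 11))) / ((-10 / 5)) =549208 / 50375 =10.90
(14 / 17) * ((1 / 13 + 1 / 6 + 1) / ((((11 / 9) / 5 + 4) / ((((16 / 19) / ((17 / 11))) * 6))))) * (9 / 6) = 16133040 / 13634153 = 1.18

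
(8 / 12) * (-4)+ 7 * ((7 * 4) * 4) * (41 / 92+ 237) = 186154.72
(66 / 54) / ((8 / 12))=11 / 6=1.83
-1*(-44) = 44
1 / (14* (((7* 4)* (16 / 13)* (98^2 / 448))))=13 / 134456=0.00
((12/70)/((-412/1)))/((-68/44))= 33/122570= 0.00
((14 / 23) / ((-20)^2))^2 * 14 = 343 / 10580000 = 0.00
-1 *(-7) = 7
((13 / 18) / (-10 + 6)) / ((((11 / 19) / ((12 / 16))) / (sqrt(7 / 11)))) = -247 * sqrt(77) / 11616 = -0.19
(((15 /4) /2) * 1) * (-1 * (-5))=75 /8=9.38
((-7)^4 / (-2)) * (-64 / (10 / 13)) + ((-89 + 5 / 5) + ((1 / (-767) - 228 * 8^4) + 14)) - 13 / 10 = -6397406649 / 7670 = -834081.70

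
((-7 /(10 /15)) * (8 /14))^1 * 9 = -54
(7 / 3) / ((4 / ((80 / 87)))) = 140 / 261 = 0.54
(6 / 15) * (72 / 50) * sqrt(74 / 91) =72 * sqrt(6734) / 11375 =0.52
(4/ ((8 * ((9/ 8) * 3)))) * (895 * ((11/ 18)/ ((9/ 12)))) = 78760/ 729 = 108.04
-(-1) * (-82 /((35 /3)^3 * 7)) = -2214 /300125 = -0.01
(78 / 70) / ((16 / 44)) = 429 / 140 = 3.06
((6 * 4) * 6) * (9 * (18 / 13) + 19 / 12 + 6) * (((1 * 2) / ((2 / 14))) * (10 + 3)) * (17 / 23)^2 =151822104 / 529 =286998.31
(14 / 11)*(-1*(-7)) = 8.91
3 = 3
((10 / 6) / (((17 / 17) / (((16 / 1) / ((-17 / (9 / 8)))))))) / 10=-3 / 17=-0.18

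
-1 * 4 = -4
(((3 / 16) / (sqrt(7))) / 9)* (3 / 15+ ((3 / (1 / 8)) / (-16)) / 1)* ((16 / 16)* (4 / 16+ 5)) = -13* sqrt(7) / 640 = -0.05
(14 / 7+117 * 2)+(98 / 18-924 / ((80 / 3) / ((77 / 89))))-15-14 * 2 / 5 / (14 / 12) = 614099 / 3204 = 191.67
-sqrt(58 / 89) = -sqrt(5162) / 89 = -0.81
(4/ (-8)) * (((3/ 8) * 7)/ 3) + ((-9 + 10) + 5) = 89/ 16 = 5.56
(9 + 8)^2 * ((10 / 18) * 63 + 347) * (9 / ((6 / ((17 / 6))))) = 938383 / 2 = 469191.50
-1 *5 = -5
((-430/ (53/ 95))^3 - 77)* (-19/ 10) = 1295179186182051/ 1488770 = 869965935.76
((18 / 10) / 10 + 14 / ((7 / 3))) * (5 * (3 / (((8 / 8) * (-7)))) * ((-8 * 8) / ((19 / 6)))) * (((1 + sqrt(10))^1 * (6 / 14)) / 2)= 266976 / 4655 + 266976 * sqrt(10) / 4655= 238.72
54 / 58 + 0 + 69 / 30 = 937 / 290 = 3.23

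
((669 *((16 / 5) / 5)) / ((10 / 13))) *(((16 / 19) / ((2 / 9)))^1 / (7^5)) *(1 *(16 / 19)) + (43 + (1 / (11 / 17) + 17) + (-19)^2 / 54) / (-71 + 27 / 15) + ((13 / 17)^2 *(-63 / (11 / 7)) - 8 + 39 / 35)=-127811962539084373 / 4095199998256500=-31.21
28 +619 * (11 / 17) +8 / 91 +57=751250 / 1547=485.62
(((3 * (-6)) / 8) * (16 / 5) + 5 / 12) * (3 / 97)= -407 / 1940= -0.21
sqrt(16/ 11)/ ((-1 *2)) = -2 *sqrt(11)/ 11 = -0.60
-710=-710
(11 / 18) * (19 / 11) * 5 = 95 / 18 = 5.28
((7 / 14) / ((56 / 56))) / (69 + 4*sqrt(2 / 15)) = 1035 / 142766 - 2*sqrt(30) / 71383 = 0.01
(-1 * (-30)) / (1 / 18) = 540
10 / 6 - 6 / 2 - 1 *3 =-13 / 3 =-4.33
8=8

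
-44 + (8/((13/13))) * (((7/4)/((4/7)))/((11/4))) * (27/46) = -9809/253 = -38.77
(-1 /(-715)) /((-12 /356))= -89 /2145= -0.04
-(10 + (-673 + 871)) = -208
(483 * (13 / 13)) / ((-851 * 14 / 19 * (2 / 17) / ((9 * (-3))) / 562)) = 7351803 / 74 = 99348.69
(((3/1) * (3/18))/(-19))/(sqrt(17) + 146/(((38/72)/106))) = -278568/310400516359 + 19 * sqrt(17)/620801032718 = -0.00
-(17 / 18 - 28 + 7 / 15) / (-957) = -2393 / 86130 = -0.03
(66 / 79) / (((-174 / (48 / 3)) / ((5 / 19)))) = -0.02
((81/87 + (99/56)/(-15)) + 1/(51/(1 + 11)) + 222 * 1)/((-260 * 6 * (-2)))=30789611/430684800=0.07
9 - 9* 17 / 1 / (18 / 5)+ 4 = -59 / 2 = -29.50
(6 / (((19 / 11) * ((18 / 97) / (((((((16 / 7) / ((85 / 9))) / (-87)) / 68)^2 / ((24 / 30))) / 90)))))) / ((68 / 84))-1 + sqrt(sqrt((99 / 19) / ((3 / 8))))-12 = -11.07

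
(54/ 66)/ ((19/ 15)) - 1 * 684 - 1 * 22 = -147419/ 209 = -705.35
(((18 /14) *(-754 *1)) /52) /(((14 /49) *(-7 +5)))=261 /8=32.62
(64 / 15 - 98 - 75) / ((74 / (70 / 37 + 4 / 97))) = -8780039 / 1991895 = -4.41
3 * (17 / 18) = 17 / 6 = 2.83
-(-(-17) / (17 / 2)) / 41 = -2 / 41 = -0.05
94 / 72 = 47 / 36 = 1.31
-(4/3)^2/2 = -8/9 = -0.89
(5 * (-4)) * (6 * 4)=-480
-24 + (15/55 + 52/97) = -23.19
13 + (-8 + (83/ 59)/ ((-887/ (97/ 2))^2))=929168367/ 185677484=5.00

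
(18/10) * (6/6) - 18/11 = 9/55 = 0.16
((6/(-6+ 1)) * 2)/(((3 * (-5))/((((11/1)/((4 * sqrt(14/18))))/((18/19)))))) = 209 * sqrt(7)/1050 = 0.53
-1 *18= -18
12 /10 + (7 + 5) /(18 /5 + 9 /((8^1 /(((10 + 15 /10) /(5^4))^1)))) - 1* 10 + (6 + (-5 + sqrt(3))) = -270691 /60345 + sqrt(3) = -2.75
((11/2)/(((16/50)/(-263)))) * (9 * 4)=-650925/4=-162731.25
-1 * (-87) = 87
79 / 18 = 4.39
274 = 274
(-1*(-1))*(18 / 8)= 9 / 4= 2.25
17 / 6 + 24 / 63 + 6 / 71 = 3279 / 994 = 3.30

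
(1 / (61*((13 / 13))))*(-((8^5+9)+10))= -32787 / 61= -537.49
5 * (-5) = -25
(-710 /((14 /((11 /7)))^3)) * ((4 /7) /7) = -472505 /5764801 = -0.08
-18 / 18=-1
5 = 5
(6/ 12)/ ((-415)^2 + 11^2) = 1/ 344692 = 0.00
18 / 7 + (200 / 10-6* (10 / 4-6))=305 / 7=43.57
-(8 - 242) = 234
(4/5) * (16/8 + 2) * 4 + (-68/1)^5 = -7269667776/5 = -1453933555.20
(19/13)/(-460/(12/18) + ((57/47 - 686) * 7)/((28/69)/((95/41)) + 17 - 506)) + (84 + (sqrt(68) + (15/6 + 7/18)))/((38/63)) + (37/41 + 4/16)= 63 * sqrt(17)/19 + 602521675657109759/4149514815514380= 158.87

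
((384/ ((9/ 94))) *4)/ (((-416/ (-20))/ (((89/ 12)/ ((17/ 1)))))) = 336.49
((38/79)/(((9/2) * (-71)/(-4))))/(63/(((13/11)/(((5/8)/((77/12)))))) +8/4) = 7904/9439947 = 0.00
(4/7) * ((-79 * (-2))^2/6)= 49928/21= 2377.52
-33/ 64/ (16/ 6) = -99/ 512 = -0.19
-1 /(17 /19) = -19 /17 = -1.12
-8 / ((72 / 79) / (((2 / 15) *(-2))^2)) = -1264 / 2025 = -0.62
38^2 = 1444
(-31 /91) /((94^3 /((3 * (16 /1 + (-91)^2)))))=-771621 /75583144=-0.01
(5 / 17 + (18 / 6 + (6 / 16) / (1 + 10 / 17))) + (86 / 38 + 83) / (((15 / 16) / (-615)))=-1300687181 / 23256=-55929.10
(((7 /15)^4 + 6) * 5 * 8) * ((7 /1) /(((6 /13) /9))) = 111438964 /3375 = 33018.95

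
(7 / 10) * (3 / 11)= 0.19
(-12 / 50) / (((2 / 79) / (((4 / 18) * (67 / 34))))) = -5293 / 1275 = -4.15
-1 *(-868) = 868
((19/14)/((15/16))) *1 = 152/105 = 1.45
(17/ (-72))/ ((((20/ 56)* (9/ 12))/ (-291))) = 11543/ 45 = 256.51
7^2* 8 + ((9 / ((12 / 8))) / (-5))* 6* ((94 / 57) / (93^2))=107362544 / 273885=392.00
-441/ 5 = -88.20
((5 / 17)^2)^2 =625 / 83521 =0.01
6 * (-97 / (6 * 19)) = -97 / 19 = -5.11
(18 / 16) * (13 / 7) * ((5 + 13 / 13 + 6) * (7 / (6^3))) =13 / 16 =0.81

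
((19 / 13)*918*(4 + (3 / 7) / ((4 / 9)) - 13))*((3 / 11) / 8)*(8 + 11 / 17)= -7271775 / 2288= -3178.22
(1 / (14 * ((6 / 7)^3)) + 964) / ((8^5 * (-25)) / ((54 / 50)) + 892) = -416497 / 327294656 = -0.00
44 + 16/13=588/13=45.23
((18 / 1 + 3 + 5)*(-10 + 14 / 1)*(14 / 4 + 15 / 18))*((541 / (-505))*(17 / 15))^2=114358661768 / 172141875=664.33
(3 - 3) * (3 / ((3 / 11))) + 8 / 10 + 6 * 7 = 214 / 5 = 42.80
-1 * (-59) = 59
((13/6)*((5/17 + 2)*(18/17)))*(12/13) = 1404/289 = 4.86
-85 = -85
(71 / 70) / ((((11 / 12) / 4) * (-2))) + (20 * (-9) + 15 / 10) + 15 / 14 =-69162 / 385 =-179.64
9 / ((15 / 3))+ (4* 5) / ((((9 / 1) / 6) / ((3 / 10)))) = 29 / 5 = 5.80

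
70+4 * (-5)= 50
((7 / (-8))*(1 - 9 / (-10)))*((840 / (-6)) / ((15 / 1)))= 931 / 60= 15.52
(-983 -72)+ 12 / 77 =-81223 / 77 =-1054.84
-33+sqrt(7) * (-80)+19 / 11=-80 * sqrt(7) - 344 / 11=-242.93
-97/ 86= -1.13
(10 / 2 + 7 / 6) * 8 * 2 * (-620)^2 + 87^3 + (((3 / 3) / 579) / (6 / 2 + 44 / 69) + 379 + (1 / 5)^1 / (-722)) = 20243852830118341 / 524637690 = 38586348.67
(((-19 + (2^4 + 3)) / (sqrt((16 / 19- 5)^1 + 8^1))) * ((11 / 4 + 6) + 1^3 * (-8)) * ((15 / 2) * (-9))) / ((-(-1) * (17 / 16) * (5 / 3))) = 0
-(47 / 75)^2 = -2209 / 5625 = -0.39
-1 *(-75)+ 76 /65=4951 /65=76.17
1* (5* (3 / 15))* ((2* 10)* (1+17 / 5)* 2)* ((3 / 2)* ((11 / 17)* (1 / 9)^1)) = 968 / 51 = 18.98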